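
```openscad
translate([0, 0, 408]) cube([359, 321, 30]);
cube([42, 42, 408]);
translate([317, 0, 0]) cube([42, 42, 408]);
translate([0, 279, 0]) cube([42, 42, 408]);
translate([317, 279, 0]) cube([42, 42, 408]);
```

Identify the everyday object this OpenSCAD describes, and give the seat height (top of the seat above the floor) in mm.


A stool. The seat height is 438 mm.

A 359×321×30 slab at z = 408 on four corner posts — a stool. The seat top is 408 + 30 = 438 mm.


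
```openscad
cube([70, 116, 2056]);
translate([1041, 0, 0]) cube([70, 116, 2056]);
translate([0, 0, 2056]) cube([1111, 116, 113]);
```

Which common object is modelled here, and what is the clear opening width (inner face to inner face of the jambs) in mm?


A door frame. The clear opening width is 971 mm.

Two 2056 mm tall posts with a header on top — a door frame. The left jamb is 70 mm wide at x = 0; the right jamb starts at x = 1041. The clear opening is 1041 − 70 = 971 mm.


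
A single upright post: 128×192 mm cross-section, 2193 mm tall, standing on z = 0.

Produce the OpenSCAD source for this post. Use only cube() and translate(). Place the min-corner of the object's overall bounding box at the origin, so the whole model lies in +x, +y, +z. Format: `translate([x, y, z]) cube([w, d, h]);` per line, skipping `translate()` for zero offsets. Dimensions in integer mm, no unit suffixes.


cube([128, 192, 2193]);


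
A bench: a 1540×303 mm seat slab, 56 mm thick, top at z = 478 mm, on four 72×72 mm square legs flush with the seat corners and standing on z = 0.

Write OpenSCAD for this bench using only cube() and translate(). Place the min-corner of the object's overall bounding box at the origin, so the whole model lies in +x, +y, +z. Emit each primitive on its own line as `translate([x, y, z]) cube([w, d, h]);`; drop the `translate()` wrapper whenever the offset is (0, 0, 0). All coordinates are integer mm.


translate([0, 0, 422]) cube([1540, 303, 56]);
cube([72, 72, 422]);
translate([0, 231, 0]) cube([72, 72, 422]);
translate([1468, 0, 0]) cube([72, 72, 422]);
translate([1468, 231, 0]) cube([72, 72, 422]);


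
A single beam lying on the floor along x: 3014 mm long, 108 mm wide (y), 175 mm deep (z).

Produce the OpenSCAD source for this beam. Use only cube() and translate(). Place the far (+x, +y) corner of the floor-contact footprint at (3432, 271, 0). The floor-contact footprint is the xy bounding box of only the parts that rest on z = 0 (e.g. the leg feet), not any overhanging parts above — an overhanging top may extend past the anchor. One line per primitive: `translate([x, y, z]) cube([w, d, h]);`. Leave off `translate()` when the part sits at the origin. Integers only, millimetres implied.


translate([418, 163, 0]) cube([3014, 108, 175]);


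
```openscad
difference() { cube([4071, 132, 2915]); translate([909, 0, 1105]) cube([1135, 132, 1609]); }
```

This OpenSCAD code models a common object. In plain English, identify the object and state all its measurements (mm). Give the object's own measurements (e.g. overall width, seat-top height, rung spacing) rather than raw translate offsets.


A wall 4071 mm long (x), 132 mm thick (y), 2915 mm tall, with a rectangular window opening cut through it. The opening is 1135 mm wide and 1609 mm tall; its sill is at z = 1105 mm and its near (−x) edge is 909 mm from the wall's −x end. The opening passes through the full wall thickness.


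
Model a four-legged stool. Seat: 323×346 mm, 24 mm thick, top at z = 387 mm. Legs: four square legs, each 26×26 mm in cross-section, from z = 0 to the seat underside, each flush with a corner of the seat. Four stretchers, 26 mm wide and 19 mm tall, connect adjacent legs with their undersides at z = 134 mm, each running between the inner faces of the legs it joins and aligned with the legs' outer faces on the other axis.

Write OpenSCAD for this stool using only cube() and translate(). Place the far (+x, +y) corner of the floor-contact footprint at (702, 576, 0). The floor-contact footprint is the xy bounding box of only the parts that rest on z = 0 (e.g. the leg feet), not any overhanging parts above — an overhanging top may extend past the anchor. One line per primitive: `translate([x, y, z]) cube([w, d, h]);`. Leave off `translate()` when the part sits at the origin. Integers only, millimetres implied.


translate([379, 230, 363]) cube([323, 346, 24]);
translate([379, 230, 0]) cube([26, 26, 363]);
translate([676, 230, 0]) cube([26, 26, 363]);
translate([379, 550, 0]) cube([26, 26, 363]);
translate([676, 550, 0]) cube([26, 26, 363]);
translate([405, 230, 134]) cube([271, 26, 19]);
translate([405, 550, 134]) cube([271, 26, 19]);
translate([379, 256, 134]) cube([26, 294, 19]);
translate([676, 256, 134]) cube([26, 294, 19]);


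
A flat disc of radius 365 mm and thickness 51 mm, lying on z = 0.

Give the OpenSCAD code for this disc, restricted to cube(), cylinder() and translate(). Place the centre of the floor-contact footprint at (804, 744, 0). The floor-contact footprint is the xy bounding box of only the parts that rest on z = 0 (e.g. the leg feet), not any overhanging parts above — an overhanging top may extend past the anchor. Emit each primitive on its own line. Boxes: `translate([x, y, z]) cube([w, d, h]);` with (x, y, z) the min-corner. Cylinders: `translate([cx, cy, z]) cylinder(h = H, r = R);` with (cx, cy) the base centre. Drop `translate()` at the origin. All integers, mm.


translate([804, 744, 0]) cylinder(h = 51, r = 365);


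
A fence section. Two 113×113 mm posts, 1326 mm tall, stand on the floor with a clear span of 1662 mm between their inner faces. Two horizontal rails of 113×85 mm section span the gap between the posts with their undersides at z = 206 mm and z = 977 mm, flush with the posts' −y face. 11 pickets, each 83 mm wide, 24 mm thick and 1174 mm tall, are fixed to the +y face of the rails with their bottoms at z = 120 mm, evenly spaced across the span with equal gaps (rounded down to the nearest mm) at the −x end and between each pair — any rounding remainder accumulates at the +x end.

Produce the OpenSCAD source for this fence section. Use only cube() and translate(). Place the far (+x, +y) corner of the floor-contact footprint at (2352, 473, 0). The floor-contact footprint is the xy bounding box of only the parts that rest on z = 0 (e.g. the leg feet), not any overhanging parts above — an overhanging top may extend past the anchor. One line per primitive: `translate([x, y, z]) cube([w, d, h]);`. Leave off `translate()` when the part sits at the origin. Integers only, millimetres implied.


translate([464, 360, 0]) cube([113, 113, 1326]);
translate([2239, 360, 0]) cube([113, 113, 1326]);
translate([577, 360, 206]) cube([1662, 113, 85]);
translate([577, 360, 977]) cube([1662, 113, 85]);
translate([639, 473, 120]) cube([83, 24, 1174]);
translate([784, 473, 120]) cube([83, 24, 1174]);
translate([929, 473, 120]) cube([83, 24, 1174]);
translate([1074, 473, 120]) cube([83, 24, 1174]);
translate([1219, 473, 120]) cube([83, 24, 1174]);
translate([1364, 473, 120]) cube([83, 24, 1174]);
translate([1509, 473, 120]) cube([83, 24, 1174]);
translate([1654, 473, 120]) cube([83, 24, 1174]);
translate([1799, 473, 120]) cube([83, 24, 1174]);
translate([1944, 473, 120]) cube([83, 24, 1174]);
translate([2089, 473, 120]) cube([83, 24, 1174]);


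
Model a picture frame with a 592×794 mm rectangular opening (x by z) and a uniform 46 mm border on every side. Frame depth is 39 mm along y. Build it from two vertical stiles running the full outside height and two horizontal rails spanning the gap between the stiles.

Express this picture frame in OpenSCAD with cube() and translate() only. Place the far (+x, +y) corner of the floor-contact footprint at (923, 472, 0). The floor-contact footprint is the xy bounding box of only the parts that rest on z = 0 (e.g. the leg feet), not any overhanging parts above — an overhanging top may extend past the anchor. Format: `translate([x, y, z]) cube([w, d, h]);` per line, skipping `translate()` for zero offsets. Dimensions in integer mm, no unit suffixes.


translate([239, 433, 0]) cube([46, 39, 886]);
translate([877, 433, 0]) cube([46, 39, 886]);
translate([285, 433, 0]) cube([592, 39, 46]);
translate([285, 433, 840]) cube([592, 39, 46]);


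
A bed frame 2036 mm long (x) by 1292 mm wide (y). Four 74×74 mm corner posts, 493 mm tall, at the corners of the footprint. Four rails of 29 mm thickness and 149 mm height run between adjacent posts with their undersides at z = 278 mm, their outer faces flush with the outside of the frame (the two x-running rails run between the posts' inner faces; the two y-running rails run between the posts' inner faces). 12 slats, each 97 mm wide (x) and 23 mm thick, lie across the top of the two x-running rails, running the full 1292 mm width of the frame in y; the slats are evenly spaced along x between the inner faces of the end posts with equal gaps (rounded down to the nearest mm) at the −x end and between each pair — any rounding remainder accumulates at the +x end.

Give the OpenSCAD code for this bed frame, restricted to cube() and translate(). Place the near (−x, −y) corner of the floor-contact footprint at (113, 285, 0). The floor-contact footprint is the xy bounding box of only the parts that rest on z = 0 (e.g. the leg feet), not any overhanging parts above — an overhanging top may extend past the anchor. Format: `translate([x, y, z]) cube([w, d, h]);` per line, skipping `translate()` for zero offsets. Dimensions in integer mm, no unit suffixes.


// slat z = rail_z + rail_h = 278 + 149 = 427
// slat gap = ⌊(1888 − 12·97) / 13⌋ = 55
translate([113, 285, 0]) cube([74, 74, 493]);
translate([113, 1503, 0]) cube([74, 74, 493]);
translate([2075, 285, 0]) cube([74, 74, 493]);
translate([2075, 1503, 0]) cube([74, 74, 493]);
translate([187, 285, 278]) cube([1888, 29, 149]);
translate([187, 1548, 278]) cube([1888, 29, 149]);
translate([113, 359, 278]) cube([29, 1144, 149]);
translate([2120, 359, 278]) cube([29, 1144, 149]);
translate([242, 285, 427]) cube([97, 1292, 23]);
translate([394, 285, 427]) cube([97, 1292, 23]);
translate([546, 285, 427]) cube([97, 1292, 23]);
translate([698, 285, 427]) cube([97, 1292, 23]);
translate([850, 285, 427]) cube([97, 1292, 23]);
translate([1002, 285, 427]) cube([97, 1292, 23]);
translate([1154, 285, 427]) cube([97, 1292, 23]);
translate([1306, 285, 427]) cube([97, 1292, 23]);
translate([1458, 285, 427]) cube([97, 1292, 23]);
translate([1610, 285, 427]) cube([97, 1292, 23]);
translate([1762, 285, 427]) cube([97, 1292, 23]);
translate([1914, 285, 427]) cube([97, 1292, 23]);


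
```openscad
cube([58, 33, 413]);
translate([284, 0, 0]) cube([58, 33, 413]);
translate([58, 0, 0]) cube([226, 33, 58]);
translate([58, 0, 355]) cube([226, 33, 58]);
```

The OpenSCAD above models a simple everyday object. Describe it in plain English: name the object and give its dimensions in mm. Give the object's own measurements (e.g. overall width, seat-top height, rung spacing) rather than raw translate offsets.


A rectangular picture frame lying in the x–z plane (depth along y). The opening is 226 mm wide (x) by 297 mm tall (z), surrounded by a border 58 mm wide on all four sides. The frame is 33 mm deep and is made of two full-height vertical stiles with two horizontal rails fitted between them.


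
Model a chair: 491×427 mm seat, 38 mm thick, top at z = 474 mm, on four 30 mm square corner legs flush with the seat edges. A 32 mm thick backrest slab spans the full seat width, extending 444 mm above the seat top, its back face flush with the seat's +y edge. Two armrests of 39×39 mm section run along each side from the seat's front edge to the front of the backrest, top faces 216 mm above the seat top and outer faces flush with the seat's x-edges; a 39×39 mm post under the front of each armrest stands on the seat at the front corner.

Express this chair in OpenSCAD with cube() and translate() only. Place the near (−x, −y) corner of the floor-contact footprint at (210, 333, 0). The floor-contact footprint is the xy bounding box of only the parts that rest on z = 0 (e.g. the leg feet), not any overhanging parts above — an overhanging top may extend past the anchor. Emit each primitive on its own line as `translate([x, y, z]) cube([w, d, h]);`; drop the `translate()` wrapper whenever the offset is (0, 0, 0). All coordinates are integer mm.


translate([210, 333, 436]) cube([491, 427, 38]);
translate([210, 333, 0]) cube([30, 30, 436]);
translate([671, 333, 0]) cube([30, 30, 436]);
translate([210, 730, 0]) cube([30, 30, 436]);
translate([671, 730, 0]) cube([30, 30, 436]);
translate([210, 728, 474]) cube([491, 32, 444]);
translate([210, 333, 651]) cube([39, 395, 39]);
translate([662, 333, 651]) cube([39, 395, 39]);
translate([210, 333, 474]) cube([39, 39, 177]);
translate([662, 333, 474]) cube([39, 39, 177]);


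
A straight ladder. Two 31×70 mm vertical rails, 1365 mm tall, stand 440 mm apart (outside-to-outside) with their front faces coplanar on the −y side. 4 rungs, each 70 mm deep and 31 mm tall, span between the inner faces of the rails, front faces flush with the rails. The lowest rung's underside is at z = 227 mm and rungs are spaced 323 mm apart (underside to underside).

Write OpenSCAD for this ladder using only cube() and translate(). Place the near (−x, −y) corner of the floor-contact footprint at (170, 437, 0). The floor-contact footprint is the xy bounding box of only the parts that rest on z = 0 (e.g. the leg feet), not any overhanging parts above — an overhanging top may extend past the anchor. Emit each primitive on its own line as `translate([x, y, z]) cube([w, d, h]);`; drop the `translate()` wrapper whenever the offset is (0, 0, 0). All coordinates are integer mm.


translate([170, 437, 0]) cube([31, 70, 1365]);
translate([579, 437, 0]) cube([31, 70, 1365]);
translate([201, 437, 227]) cube([378, 70, 31]);
translate([201, 437, 550]) cube([378, 70, 31]);
translate([201, 437, 873]) cube([378, 70, 31]);
translate([201, 437, 1196]) cube([378, 70, 31]);


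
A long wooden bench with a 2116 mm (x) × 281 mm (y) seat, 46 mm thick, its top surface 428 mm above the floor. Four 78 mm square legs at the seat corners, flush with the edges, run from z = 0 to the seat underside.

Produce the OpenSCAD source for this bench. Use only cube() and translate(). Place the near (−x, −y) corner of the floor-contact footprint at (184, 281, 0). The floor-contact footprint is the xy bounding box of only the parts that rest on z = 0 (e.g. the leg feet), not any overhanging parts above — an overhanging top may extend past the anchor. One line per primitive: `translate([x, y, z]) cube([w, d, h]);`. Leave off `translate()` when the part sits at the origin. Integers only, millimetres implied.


// leg_h = 428 − 46 = 382
translate([184, 281, 382]) cube([2116, 281, 46]);
translate([184, 281, 0]) cube([78, 78, 382]);
translate([184, 484, 0]) cube([78, 78, 382]);
translate([2222, 281, 0]) cube([78, 78, 382]);
translate([2222, 484, 0]) cube([78, 78, 382]);


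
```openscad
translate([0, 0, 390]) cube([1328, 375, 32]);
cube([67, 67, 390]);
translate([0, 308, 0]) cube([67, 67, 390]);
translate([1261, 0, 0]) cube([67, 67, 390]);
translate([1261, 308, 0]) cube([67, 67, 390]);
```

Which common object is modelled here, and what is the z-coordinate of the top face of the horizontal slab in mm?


A bench. The seat-top height is 422 mm.

A long slab on four corner posts — a bench. The slab sits at z = 390 with thickness 32, so the top is 390 + 32 = 422 mm.


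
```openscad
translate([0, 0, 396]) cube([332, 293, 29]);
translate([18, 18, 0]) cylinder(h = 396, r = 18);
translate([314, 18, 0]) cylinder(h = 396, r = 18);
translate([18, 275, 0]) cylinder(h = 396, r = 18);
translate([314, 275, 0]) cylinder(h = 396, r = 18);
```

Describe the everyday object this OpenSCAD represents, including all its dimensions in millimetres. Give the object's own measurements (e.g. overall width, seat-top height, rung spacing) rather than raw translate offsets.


A simple wooden stool: a rectangular seat 332 mm (x) by 293 mm (y), 29 mm thick, top face at z = 425 mm, on four round legs, each 36 mm in diameter. The legs rest on z = 0, each leg's axis is inset half a diameter from the nearest pair of seat edges (so the leg's bounding box is flush with the corner).


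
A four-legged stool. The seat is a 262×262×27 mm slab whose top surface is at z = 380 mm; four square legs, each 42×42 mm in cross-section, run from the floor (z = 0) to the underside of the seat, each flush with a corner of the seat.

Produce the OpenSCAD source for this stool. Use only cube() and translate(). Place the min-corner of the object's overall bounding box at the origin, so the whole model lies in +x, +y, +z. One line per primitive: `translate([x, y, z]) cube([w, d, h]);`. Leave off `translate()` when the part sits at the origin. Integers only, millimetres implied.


// leg_h = 380 - 27 = 353
translate([0, 0, 353]) cube([262, 262, 27]);
cube([42, 42, 353]);
translate([220, 0, 0]) cube([42, 42, 353]);
translate([0, 220, 0]) cube([42, 42, 353]);
translate([220, 220, 0]) cube([42, 42, 353]);


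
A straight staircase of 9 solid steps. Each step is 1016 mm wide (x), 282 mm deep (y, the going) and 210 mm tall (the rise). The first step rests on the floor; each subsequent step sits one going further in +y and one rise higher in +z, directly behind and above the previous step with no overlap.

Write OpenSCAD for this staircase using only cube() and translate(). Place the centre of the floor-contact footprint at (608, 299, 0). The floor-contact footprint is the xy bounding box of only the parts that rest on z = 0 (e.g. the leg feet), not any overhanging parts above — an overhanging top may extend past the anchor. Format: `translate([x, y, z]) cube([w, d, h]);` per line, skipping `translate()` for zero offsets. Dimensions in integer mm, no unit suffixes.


translate([100, 158, 0]) cube([1016, 282, 210]);
translate([100, 440, 210]) cube([1016, 282, 210]);
translate([100, 722, 420]) cube([1016, 282, 210]);
translate([100, 1004, 630]) cube([1016, 282, 210]);
translate([100, 1286, 840]) cube([1016, 282, 210]);
translate([100, 1568, 1050]) cube([1016, 282, 210]);
translate([100, 1850, 1260]) cube([1016, 282, 210]);
translate([100, 2132, 1470]) cube([1016, 282, 210]);
translate([100, 2414, 1680]) cube([1016, 282, 210]);


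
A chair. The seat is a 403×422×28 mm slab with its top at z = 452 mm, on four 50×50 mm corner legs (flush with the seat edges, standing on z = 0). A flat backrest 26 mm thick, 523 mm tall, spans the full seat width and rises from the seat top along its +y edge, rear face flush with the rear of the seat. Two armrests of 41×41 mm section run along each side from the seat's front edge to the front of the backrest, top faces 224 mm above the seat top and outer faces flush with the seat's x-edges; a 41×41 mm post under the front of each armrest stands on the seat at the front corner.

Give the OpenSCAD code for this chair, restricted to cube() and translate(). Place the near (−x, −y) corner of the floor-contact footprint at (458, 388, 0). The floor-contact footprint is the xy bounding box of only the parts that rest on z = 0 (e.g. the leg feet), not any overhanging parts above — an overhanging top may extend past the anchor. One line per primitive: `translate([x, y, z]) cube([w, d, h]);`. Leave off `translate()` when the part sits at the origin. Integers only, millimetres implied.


// leg_h = 452 - 28 = 424
// arm post h = 224 - 41 = 183
translate([458, 388, 424]) cube([403, 422, 28]);
translate([458, 388, 0]) cube([50, 50, 424]);
translate([811, 388, 0]) cube([50, 50, 424]);
translate([458, 760, 0]) cube([50, 50, 424]);
translate([811, 760, 0]) cube([50, 50, 424]);
translate([458, 784, 452]) cube([403, 26, 523]);
translate([458, 388, 635]) cube([41, 396, 41]);
translate([820, 388, 635]) cube([41, 396, 41]);
translate([458, 388, 452]) cube([41, 41, 183]);
translate([820, 388, 452]) cube([41, 41, 183]);


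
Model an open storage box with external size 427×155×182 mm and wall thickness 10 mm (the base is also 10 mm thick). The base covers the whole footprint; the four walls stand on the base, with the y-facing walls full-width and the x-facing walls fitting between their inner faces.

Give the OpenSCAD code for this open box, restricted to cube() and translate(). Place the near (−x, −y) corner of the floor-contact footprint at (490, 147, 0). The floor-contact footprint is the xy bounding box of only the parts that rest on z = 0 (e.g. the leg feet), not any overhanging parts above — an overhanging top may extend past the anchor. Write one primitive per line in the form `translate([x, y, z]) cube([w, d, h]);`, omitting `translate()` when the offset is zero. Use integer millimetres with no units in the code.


translate([490, 147, 0]) cube([427, 155, 10]);
translate([490, 147, 10]) cube([427, 10, 172]);
translate([490, 292, 10]) cube([427, 10, 172]);
translate([490, 157, 10]) cube([10, 135, 172]);
translate([907, 157, 10]) cube([10, 135, 172]);


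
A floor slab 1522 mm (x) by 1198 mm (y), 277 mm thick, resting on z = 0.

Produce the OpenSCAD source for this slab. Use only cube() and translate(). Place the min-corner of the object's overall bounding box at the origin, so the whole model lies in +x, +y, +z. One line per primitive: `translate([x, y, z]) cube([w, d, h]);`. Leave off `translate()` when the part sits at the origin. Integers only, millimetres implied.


cube([1522, 1198, 277]);


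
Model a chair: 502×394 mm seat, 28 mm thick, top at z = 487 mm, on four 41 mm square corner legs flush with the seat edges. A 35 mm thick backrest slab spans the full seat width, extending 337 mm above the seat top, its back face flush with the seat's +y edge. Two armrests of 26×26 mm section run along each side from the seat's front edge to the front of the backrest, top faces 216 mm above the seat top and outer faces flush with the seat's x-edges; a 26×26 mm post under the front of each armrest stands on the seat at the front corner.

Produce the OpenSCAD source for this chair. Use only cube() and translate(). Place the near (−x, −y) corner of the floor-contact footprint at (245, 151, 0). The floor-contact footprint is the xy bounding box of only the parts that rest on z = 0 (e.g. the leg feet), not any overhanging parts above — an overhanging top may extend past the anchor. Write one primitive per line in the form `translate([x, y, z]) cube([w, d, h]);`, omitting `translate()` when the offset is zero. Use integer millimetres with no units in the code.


translate([245, 151, 459]) cube([502, 394, 28]);
translate([245, 151, 0]) cube([41, 41, 459]);
translate([706, 151, 0]) cube([41, 41, 459]);
translate([245, 504, 0]) cube([41, 41, 459]);
translate([706, 504, 0]) cube([41, 41, 459]);
translate([245, 510, 487]) cube([502, 35, 337]);
translate([245, 151, 677]) cube([26, 359, 26]);
translate([721, 151, 677]) cube([26, 359, 26]);
translate([245, 151, 487]) cube([26, 26, 190]);
translate([721, 151, 487]) cube([26, 26, 190]);


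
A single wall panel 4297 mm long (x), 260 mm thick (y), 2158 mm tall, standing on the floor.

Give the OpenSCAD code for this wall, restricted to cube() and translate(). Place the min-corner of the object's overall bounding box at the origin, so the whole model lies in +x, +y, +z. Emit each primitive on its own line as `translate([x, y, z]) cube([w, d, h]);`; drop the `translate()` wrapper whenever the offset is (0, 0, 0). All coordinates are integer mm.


cube([4297, 260, 2158]);


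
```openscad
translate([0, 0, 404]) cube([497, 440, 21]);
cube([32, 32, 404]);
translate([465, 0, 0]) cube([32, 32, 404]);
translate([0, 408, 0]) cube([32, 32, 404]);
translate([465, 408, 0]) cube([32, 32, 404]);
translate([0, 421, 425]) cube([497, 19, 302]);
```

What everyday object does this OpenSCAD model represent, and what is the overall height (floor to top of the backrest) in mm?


A chair. The overall height is 727 mm.

A slab on four corner posts with a tall panel at the back — a chair. The seat slab sits at z = 404 with thickness 21, and the 302 mm backrest starts at the seat top, so the overall height is 404 + 21 + 302 = 727 mm.


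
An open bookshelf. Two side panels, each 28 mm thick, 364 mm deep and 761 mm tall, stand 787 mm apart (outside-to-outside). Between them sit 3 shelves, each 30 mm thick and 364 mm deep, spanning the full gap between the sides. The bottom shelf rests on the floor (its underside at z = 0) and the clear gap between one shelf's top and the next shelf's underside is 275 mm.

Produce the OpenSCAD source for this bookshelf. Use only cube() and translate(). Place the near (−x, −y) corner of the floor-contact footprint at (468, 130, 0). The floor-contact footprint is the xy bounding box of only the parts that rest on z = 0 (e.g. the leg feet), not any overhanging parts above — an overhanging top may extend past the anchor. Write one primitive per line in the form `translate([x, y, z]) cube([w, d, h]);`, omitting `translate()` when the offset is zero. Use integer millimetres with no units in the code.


translate([468, 130, 0]) cube([28, 364, 761]);
translate([1227, 130, 0]) cube([28, 364, 761]);
translate([496, 130, 0]) cube([731, 364, 30]);
translate([496, 130, 305]) cube([731, 364, 30]);
translate([496, 130, 610]) cube([731, 364, 30]);


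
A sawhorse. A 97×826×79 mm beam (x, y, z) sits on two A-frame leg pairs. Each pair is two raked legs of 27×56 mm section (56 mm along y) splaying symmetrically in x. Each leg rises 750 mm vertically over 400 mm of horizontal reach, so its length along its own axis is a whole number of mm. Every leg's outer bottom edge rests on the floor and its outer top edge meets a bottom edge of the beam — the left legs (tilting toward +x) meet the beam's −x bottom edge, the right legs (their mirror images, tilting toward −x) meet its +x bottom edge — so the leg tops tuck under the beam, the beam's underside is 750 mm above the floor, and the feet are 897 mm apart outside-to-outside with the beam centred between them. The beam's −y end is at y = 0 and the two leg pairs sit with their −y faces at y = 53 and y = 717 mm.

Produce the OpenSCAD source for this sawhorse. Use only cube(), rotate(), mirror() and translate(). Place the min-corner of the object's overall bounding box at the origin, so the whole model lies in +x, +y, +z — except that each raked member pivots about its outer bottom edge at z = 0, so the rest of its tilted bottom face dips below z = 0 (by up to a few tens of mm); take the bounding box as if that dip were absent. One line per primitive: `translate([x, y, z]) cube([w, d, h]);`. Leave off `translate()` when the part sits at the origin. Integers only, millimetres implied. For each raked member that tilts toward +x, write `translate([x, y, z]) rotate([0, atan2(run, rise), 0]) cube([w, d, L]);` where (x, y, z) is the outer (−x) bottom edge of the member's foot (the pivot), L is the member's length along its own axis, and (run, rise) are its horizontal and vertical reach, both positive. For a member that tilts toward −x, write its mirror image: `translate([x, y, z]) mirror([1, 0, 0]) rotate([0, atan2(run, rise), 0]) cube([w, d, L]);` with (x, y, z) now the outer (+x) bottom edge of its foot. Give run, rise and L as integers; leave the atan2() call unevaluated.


translate([400, 0, 750]) cube([97, 826, 79]);
translate([0, 53, 0]) rotate([0, atan2(400, 750), 0]) cube([27, 56, 850]);
translate([897, 53, 0]) mirror([1, 0, 0]) rotate([0, atan2(400, 750), 0]) cube([27, 56, 850]);
translate([0, 717, 0]) rotate([0, atan2(400, 750), 0]) cube([27, 56, 850]);
translate([897, 717, 0]) mirror([1, 0, 0]) rotate([0, atan2(400, 750), 0]) cube([27, 56, 850]);


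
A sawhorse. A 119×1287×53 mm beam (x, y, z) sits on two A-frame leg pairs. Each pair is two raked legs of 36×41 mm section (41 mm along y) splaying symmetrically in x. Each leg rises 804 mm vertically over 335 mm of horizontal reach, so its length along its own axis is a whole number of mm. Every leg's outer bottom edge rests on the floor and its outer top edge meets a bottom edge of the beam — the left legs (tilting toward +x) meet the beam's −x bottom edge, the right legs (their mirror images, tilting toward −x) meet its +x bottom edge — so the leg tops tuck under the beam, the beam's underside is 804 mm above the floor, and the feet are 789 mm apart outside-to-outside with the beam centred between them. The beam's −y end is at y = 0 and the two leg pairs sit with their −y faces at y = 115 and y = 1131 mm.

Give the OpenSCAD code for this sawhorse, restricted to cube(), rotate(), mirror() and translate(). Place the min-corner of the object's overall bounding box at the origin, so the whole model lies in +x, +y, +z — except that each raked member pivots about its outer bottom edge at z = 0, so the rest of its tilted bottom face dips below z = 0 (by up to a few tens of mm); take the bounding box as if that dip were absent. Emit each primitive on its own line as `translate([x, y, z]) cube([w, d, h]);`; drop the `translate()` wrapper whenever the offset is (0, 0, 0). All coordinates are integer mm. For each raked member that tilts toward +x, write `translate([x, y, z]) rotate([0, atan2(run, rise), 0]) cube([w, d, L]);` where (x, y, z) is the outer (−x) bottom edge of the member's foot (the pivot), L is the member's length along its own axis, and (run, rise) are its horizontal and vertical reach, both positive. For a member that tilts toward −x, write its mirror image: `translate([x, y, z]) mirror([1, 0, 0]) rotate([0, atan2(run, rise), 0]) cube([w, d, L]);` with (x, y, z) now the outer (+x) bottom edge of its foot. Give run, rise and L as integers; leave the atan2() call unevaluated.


// leg length = √(335² + 804²) = 871
// right-leg outer foot x = 2·335 + 119 = 789
// beam min-corner = (335, 0, 804)
translate([335, 0, 804]) cube([119, 1287, 53]);
translate([0, 115, 0]) rotate([0, atan2(335, 804), 0]) cube([36, 41, 871]);
translate([789, 115, 0]) mirror([1, 0, 0]) rotate([0, atan2(335, 804), 0]) cube([36, 41, 871]);
translate([0, 1131, 0]) rotate([0, atan2(335, 804), 0]) cube([36, 41, 871]);
translate([789, 1131, 0]) mirror([1, 0, 0]) rotate([0, atan2(335, 804), 0]) cube([36, 41, 871]);


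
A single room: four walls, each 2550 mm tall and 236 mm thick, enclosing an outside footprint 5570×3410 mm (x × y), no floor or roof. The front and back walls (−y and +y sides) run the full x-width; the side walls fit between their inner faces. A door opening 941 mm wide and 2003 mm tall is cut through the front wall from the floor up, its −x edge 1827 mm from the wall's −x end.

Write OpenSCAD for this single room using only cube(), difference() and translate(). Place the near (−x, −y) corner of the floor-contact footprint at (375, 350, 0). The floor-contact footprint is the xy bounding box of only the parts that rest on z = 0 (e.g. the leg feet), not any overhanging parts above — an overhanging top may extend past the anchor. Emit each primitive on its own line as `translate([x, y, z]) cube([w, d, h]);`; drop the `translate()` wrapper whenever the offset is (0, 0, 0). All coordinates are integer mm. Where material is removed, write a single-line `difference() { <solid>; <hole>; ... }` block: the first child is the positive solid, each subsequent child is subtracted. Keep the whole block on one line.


difference() { translate([375, 350, 0]) cube([5570, 236, 2550]); translate([2202, 350, 0]) cube([941, 236, 2003]); }
translate([375, 3524, 0]) cube([5570, 236, 2550]);
translate([375, 586, 0]) cube([236, 2938, 2550]);
translate([5709, 586, 0]) cube([236, 2938, 2550]);


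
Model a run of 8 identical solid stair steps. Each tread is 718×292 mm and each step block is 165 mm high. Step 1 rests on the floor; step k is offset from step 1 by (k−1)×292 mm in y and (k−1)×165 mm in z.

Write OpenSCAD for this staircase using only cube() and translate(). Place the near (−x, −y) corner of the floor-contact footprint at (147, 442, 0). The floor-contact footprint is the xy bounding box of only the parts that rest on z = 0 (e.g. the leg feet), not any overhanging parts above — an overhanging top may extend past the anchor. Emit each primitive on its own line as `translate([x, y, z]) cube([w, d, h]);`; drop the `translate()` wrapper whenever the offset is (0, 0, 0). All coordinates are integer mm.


translate([147, 442, 0]) cube([718, 292, 165]);
translate([147, 734, 165]) cube([718, 292, 165]);
translate([147, 1026, 330]) cube([718, 292, 165]);
translate([147, 1318, 495]) cube([718, 292, 165]);
translate([147, 1610, 660]) cube([718, 292, 165]);
translate([147, 1902, 825]) cube([718, 292, 165]);
translate([147, 2194, 990]) cube([718, 292, 165]);
translate([147, 2486, 1155]) cube([718, 292, 165]);


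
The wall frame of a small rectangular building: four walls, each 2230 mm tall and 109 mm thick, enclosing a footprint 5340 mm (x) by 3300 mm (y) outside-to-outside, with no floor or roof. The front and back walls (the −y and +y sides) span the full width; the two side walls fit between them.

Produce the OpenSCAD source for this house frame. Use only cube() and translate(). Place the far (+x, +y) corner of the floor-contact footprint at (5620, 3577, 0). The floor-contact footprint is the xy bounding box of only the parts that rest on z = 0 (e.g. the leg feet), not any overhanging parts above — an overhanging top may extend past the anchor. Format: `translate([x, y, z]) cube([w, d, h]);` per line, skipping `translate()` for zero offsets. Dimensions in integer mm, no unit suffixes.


translate([280, 277, 0]) cube([5340, 109, 2230]);
translate([280, 3468, 0]) cube([5340, 109, 2230]);
translate([280, 386, 0]) cube([109, 3082, 2230]);
translate([5511, 386, 0]) cube([109, 3082, 2230]);


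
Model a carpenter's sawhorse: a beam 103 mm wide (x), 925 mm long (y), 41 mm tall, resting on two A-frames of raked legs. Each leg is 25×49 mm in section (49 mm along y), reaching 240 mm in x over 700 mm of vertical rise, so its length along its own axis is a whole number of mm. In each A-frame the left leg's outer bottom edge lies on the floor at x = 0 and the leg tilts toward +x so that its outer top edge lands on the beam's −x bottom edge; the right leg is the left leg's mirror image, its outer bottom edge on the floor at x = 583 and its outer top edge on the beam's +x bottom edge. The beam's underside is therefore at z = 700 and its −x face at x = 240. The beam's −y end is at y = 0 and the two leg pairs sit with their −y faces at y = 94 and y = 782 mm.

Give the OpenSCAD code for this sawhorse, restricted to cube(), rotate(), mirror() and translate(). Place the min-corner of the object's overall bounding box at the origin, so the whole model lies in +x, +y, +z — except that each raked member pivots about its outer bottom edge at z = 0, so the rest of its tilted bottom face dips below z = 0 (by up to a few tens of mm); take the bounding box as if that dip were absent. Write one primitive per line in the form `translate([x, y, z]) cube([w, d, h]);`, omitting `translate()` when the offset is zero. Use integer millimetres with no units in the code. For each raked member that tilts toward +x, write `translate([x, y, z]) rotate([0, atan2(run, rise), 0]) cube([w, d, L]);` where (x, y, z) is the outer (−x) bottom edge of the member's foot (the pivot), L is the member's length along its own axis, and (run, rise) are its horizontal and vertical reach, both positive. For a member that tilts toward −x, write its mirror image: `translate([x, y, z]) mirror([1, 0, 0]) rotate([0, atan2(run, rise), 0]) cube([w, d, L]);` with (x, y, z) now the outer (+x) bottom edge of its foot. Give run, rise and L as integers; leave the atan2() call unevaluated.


translate([240, 0, 700]) cube([103, 925, 41]);
translate([0, 94, 0]) rotate([0, atan2(240, 700), 0]) cube([25, 49, 740]);
translate([583, 94, 0]) mirror([1, 0, 0]) rotate([0, atan2(240, 700), 0]) cube([25, 49, 740]);
translate([0, 782, 0]) rotate([0, atan2(240, 700), 0]) cube([25, 49, 740]);
translate([583, 782, 0]) mirror([1, 0, 0]) rotate([0, atan2(240, 700), 0]) cube([25, 49, 740]);


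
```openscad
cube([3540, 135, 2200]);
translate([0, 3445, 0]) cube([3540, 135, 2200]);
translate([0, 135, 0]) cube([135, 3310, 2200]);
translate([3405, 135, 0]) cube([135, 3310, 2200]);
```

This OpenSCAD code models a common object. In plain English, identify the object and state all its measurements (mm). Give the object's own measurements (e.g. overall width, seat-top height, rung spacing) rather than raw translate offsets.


The wall frame of a small rectangular building: four walls, each 2200 mm tall and 135 mm thick, enclosing a footprint 3540 mm (x) by 3580 mm (y) outside-to-outside, with no floor or roof. The front and back walls (the −y and +y sides) span the full width; the two side walls fit between them.


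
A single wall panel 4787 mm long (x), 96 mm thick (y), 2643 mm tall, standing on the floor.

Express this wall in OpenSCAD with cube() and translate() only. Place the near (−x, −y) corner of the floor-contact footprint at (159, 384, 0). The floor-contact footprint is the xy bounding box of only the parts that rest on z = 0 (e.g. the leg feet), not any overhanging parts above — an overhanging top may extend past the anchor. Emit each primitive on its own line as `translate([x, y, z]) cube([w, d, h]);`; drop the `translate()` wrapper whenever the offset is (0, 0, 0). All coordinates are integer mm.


translate([159, 384, 0]) cube([4787, 96, 2643]);


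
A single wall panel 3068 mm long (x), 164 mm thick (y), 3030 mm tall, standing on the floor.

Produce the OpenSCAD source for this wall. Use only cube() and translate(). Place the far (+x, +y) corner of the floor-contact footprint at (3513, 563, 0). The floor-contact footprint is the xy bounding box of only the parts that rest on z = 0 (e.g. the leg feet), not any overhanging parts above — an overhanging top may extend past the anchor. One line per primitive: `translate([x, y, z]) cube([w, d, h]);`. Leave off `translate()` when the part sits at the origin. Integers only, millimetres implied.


translate([445, 399, 0]) cube([3068, 164, 3030]);


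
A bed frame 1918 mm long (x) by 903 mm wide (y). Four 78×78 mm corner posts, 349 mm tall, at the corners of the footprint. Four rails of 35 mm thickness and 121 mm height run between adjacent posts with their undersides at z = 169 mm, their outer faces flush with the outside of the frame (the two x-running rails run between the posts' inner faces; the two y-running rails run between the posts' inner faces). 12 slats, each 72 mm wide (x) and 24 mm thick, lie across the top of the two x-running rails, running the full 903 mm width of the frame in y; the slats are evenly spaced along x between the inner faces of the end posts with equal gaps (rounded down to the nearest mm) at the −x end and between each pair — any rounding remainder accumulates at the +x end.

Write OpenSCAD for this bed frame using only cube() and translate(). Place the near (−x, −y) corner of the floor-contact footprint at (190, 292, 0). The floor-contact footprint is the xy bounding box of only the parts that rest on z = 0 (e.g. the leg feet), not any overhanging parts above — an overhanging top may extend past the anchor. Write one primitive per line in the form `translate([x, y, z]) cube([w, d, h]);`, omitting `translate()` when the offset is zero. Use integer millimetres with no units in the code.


translate([190, 292, 0]) cube([78, 78, 349]);
translate([190, 1117, 0]) cube([78, 78, 349]);
translate([2030, 292, 0]) cube([78, 78, 349]);
translate([2030, 1117, 0]) cube([78, 78, 349]);
translate([268, 292, 169]) cube([1762, 35, 121]);
translate([268, 1160, 169]) cube([1762, 35, 121]);
translate([190, 370, 169]) cube([35, 747, 121]);
translate([2073, 370, 169]) cube([35, 747, 121]);
translate([337, 292, 290]) cube([72, 903, 24]);
translate([478, 292, 290]) cube([72, 903, 24]);
translate([619, 292, 290]) cube([72, 903, 24]);
translate([760, 292, 290]) cube([72, 903, 24]);
translate([901, 292, 290]) cube([72, 903, 24]);
translate([1042, 292, 290]) cube([72, 903, 24]);
translate([1183, 292, 290]) cube([72, 903, 24]);
translate([1324, 292, 290]) cube([72, 903, 24]);
translate([1465, 292, 290]) cube([72, 903, 24]);
translate([1606, 292, 290]) cube([72, 903, 24]);
translate([1747, 292, 290]) cube([72, 903, 24]);
translate([1888, 292, 290]) cube([72, 903, 24]);
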